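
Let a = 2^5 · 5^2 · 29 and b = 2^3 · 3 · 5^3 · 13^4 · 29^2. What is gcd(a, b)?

min exponent per shared prime: 2^3 · 5^2 · 29 = 5800

5800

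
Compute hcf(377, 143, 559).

gcd(377, 143): 377 = 2·143 + 91; 143 = 1·91 + 52; 91 = 1·52 + 39; 52 = 1·39 + 13; 39 = 3·13 + 0 → 13
gcd(13, 559): 559 = 43·13 + 0 → 13

13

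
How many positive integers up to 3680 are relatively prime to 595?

2375

595 = 5·7·17. Inclusion–exclusion on these primes:
3680 − ⌊3680/5⌋ − ⌊3680/7⌋ − ⌊3680/17⌋ + ⌊3680/35⌋ + ⌊3680/85⌋ + ⌊3680/119⌋ − ⌊3680/595⌋ = 2375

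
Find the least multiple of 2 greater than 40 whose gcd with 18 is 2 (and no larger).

18 = 2·9. Any m with gcd(m, 18) = 2 is a multiple of 2, say 2s, with s coprime to 9.
Need s > 40/2, so s ≥ 21. First s ≥ 21 with gcd(s, 9) = 1 is s = 22. Thus m = 2·22 = 44.

44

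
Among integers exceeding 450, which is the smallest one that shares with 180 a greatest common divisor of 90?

630

180 = 90·2. Any t with gcd(t, 180) = 90 is a multiple of 90, say 90s, with s coprime to 2.
Need s > 450/90, so s ≥ 6. First s ≥ 6 with gcd(s, 2) = 1 is s = 7. Thus t = 90·7 = 630.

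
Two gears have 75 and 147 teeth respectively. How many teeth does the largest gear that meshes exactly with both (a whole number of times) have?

Euclid: 147 = 1·75 + 72; 75 = 1·72 + 3; 72 = 24·3 + 0. Last nonzero remainder: 3.

3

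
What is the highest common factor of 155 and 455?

5

155 = 5 · 31
455 = 5 · 7 · 13
Common: 5 = 5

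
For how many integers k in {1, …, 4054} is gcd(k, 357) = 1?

357 = 3·7·17. Inclusion–exclusion on these primes:
4054 − ⌊4054/3⌋ − ⌊4054/7⌋ − ⌊4054/17⌋ + ⌊4054/21⌋ + ⌊4054/51⌋ + ⌊4054/119⌋ − ⌊4054/357⌋ = 2181

2181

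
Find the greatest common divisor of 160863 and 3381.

160863 = 3 · 29 · 43²
3381 = 3 · 7² · 23
Common: 3 = 3

3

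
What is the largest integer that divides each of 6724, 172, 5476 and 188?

4

6724 = 2² · 41²; 172 = 2² · 43; 5476 = 2² · 37²; 188 = 2² · 47
gcd takes min exponent of each prime: 2² = 4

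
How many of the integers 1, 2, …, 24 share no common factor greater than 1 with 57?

15

Prime factors of 57: 3, 19. Count integers ≤ 24 divisible by none of them.
By inclusion–exclusion: 24 − ⌊24/3⌋ − ⌊24/19⌋ + ⌊24/57⌋ = 15.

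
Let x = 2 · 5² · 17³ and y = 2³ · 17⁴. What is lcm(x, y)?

max exponent per prime: 2³ · 5² · 17⁴ = 16704200

16704200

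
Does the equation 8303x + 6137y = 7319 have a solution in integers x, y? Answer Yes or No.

No

By Bézout, 8303x + 6137y = 7319 has integer solutions iff gcd(8303, 6137) | 7319.
Euclid: 8303 = 1·6137 + 2166; 6137 = 2·2166 + 1805; 2166 = 1·1805 + 361; 1805 = 5·361 + 0. gcd = 361; 7319 mod 361 = 99. No.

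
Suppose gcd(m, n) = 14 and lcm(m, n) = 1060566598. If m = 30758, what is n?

482734

Using mn = gcd(m,n)·lcm(m,n) = 14·1060566598 = 14847932372, we get n = 14847932372/30758 = 482734.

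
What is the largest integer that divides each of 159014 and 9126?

2

Euclid: 159014 = 17·9126 + 3872; 9126 = 2·3872 + 1382; 3872 = 2·1382 + 1108; 1382 = 1·1108 + 274; 1108 = 4·274 + 12; 274 = 22·12 + 10; 12 = 1·10 + 2; 10 = 5·2 + 0. Last nonzero remainder: 2.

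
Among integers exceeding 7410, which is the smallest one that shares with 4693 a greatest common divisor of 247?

7657

4693 = 247·19. Any m with gcd(m, 4693) = 247 is a multiple of 247, say 247s, with s coprime to 19.
Need s > 7410/247, so s ≥ 31. First s ≥ 31 with gcd(s, 19) = 1 is s = 31. Thus m = 247·31 = 7657.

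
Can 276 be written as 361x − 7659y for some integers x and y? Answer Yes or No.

gcd(361, 7659): 7659 = 21·361 + 78; 361 = 4·78 + 49; 78 = 1·49 + 29; 49 = 1·29 + 20; 29 = 1·20 + 9; 20 = 2·9 + 2; 9 = 4·2 + 1; 2 = 2·1 + 0 → 1
1 divides 276, so a solution exists.

Yes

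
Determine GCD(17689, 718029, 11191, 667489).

gcd(17689, 718029): 718029 = 40·17689 + 10469; 17689 = 1·10469 + 7220; 10469 = 1·7220 + 3249; 7220 = 2·3249 + 722; 3249 = 4·722 + 361; 722 = 2·361 + 0 → 361
gcd(361, 11191): 11191 = 31·361 + 0 → 361
gcd(361, 667489): 667489 = 1849·361 + 0 → 361

361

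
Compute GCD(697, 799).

17

697 = 17 · 41
799 = 17 · 47
Common: 17 = 17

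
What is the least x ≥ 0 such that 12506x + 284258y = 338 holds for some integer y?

Euclid: 284258 = 22·12506 + 9126; 12506 = 1·9126 + 3380; 9126 = 2·3380 + 2366; 3380 = 1·2366 + 1014; 2366 = 2·1014 + 338; 1014 = 3·338 + 0 → gcd = 338; 338 = 338·1.
Back-substitution yields 12506·(-250) + 284258·(11) = 338, so one solution is x = -250·1 = -250, y = 11·1 = 11.
Solutions in x differ by 284258/338 = 841; the one in [0, 841) is -250 mod 841 = 591.

591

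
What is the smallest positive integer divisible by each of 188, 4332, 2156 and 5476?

188 = 2² · 47; 4332 = 2² · 3 · 19²; 2156 = 2² · 7² · 11; 5476 = 2² · 37²
lcm takes max exponent of each prime: 2² · 3 · 7² · 11 · 19² · 37² · 47 = 150237559164

150237559164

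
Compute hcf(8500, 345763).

17

8500 = 2² · 5³ · 17
345763 = 11 · 17 · 43²
Common: 17 = 17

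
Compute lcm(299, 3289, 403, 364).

lcm(299, 3289) = 299·3289/gcd = 983411/299 = 3289
lcm(3289, 403) = 3289·403/gcd = 1325467/13 = 101959
lcm(101959, 364) = 101959·364/gcd = 37113076/13 = 2854852

2854852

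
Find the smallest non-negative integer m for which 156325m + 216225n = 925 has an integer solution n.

gcd(156325, 216225) = 25 (Euclid: 216225 = 1·156325 + 59900; 156325 = 2·59900 + 36525; 59900 = 1·36525 + 23375; 36525 = 1·23375 + 13150; 23375 = 1·13150 + 10225; 13150 = 1·10225 + 2925; 10225 = 3·2925 + 1450; 2925 = 2·1450 + 25; 1450 = 58·25 + 0), and 25 | 925.
Extended Euclid: 156325·(148) + 216225·(-107) = 25. Scale by 37: m₀ = 5476.
General solution m = m₀ + 8649t; reducing mod 8649 gives m = 5476 (and n = -3959).

5476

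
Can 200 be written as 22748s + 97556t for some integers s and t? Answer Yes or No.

Yes

gcd(22748, 97556): 97556 = 4·22748 + 6564; 22748 = 3·6564 + 3056; 6564 = 2·3056 + 452; 3056 = 6·452 + 344; 452 = 1·344 + 108; 344 = 3·108 + 20; 108 = 5·20 + 8; 20 = 2·8 + 4; 8 = 2·4 + 0 → 4
4 divides 200, so a solution exists.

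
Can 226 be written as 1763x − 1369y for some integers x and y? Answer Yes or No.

By Bézout, 1763x − 1369y = 226 has integer solutions iff gcd(1763, 1369) | 226.
Euclid: 1763 = 1·1369 + 394; 1369 = 3·394 + 187; 394 = 2·187 + 20; 187 = 9·20 + 7; 20 = 2·7 + 6; 7 = 1·6 + 1; 6 = 6·1 + 0. gcd = 1; 226 mod 1 = 0. Yes.

Yes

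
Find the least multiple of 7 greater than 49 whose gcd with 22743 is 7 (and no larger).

56

Multiples of 7 above 49: 7·8, 7·9, … . Need the cofactor coprime to 22743/7 = 3249.
Checking s = 8, 9, … the first with gcd(s, 3249) = 1 is s = 8, giving 56.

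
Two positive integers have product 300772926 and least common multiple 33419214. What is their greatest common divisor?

9

gcd·lcm = product, so gcd = 300772926/33419214 = 9.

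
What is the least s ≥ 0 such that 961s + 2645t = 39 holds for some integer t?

gcd(961, 2645) = 1 (Euclid: 2645 = 2·961 + 723; 961 = 1·723 + 238; 723 = 3·238 + 9; 238 = 26·9 + 4; 9 = 2·4 + 1; 4 = 4·1 + 0), and 1 | 39.
Extended Euclid: 961·(-589) + 2645·(214) = 1. Scale by 39: s₀ = -22971.
General solution s = s₀ + 2645k; reducing mod 2645 gives s = 834 (and t = -303).

834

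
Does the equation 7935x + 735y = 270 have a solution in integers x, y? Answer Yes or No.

gcd(7935, 735): 7935 = 10·735 + 585; 735 = 1·585 + 150; 585 = 3·150 + 135; 150 = 1·135 + 15; 135 = 9·15 + 0 → 15
15 divides 270, so a solution exists.

Yes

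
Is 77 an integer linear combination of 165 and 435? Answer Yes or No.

By Bézout, 165p − 435q = 77 has integer solutions iff gcd(165, 435) | 77.
Euclid: 435 = 2·165 + 105; 165 = 1·105 + 60; 105 = 1·60 + 45; 60 = 1·45 + 15; 45 = 3·15 + 0. gcd = 15; 77 mod 15 = 2. No.

No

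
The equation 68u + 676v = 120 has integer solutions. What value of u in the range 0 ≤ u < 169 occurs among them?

131

gcd(68, 676) = 4 (Euclid: 676 = 9·68 + 64; 68 = 1·64 + 4; 64 = 16·4 + 0), and 4 | 120.
Extended Euclid: 68·(10) + 676·(-1) = 4. Scale by 30: u₀ = 300.
General solution u = u₀ + 169t; reducing mod 169 gives u = 131 (and v = -13).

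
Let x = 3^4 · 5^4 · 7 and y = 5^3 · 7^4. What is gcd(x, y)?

min exponent per shared prime: 5^3 · 7 = 875

875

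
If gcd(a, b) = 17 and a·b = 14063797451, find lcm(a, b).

For any two positive integers, gcd × lcm equals their product. Hence lcm = 14063797451 / 17 = 827282203.

827282203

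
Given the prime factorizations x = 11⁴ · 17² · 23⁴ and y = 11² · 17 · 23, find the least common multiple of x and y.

1184076951409

max exponent per prime: 11⁴ · 17² · 23⁴ = 1184076951409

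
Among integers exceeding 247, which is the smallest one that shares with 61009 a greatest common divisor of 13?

61009 = 13·4693. Any a with gcd(a, 61009) = 13 is a multiple of 13, say 13s, with s coprime to 4693.
Need s > 247/13, so s ≥ 20. First s ≥ 20 with gcd(s, 4693) = 1 is s = 20. Thus a = 13·20 = 260.

260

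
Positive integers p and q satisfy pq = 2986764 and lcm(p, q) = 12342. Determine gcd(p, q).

gcd·lcm = product, so gcd = 2986764/12342 = 242.

242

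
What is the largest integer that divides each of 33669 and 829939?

Euclid: 829939 = 24·33669 + 21883; 33669 = 1·21883 + 11786; 21883 = 1·11786 + 10097; 11786 = 1·10097 + 1689; 10097 = 5·1689 + 1652; 1689 = 1·1652 + 37; 1652 = 44·37 + 24; 37 = 1·24 + 13; 24 = 1·13 + 11; 13 = 1·11 + 2; 11 = 5·2 + 1; 2 = 2·1 + 0. Last nonzero remainder: 1.

1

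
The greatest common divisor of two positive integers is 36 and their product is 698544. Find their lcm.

19404

gcd·lcm = product, so lcm = 698544/36 = 19404.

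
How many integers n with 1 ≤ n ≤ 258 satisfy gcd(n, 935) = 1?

177

Prime factors of 935: 5, 11, 17. Count integers ≤ 258 divisible by none of them.
By inclusion–exclusion: 258 − ⌊258/5⌋ − ⌊258/11⌋ − ⌊258/17⌋ + ⌊258/55⌋ + ⌊258/85⌋ + ⌊258/187⌋ − ⌊258/935⌋ = 177.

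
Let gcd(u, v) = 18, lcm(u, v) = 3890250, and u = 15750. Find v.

Using uv = gcd(u,v)·lcm(u,v) = 18·3890250 = 70024500, we get v = 70024500/15750 = 4446.

4446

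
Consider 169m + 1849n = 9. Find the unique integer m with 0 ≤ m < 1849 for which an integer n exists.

1674

Reduce mod 1849: 169m ≡ 9 (mod 1849). With g = gcd(169, 1849) = 1 dividing 9, divide through: 169m ≡ 9 (mod 1849).
Since gcd(169, 1849) = 1, m ≡ 9·(169)⁻¹ ≡ 1674 (mod 1849). Smallest non-negative: 1674.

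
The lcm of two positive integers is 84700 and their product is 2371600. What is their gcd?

gcd·lcm = product, so gcd = 2371600/84700 = 28.

28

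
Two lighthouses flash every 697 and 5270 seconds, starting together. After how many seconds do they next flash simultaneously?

216070

697 = 17 · 41; 5270 = 2 · 5 · 17 · 31
max exponents: 2 · 5 · 17 · 31 · 41 = 216070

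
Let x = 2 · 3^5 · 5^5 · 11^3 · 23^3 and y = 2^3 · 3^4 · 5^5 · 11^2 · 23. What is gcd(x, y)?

min exponent per shared prime: 2 · 3^4 · 5^5 · 11^2 · 23 = 1408893750

1408893750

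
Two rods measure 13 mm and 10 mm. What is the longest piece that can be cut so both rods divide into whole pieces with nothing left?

1

Euclid: 13 = 1·10 + 3; 10 = 3·3 + 1; 3 = 3·1 + 0. Last nonzero remainder: 1.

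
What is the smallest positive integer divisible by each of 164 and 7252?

297332

164 = 2² · 41; 7252 = 2² · 7² · 37
max exponents: 2² · 7² · 37 · 41 = 297332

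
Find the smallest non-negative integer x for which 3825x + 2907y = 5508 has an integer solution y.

gcd(3825, 2907) = 153 (Euclid: 3825 = 1·2907 + 918; 2907 = 3·918 + 153; 918 = 6·153 + 0), and 153 | 5508.
Extended Euclid: 3825·(-3) + 2907·(4) = 153. Scale by 36: x₀ = -108.
General solution x = x₀ + 19t; reducing mod 19 gives x = 6 (and y = -6).

6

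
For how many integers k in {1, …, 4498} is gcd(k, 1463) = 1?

3321

Prime factors of 1463: 7, 11, 19. Count integers ≤ 4498 divisible by none of them.
By inclusion–exclusion: 4498 − ⌊4498/7⌋ − ⌊4498/11⌋ − ⌊4498/19⌋ + ⌊4498/77⌋ + ⌊4498/133⌋ + ⌊4498/209⌋ − ⌊4498/1463⌋ = 3321.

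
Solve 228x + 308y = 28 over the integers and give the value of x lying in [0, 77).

Euclid: 308 = 1·228 + 80; 228 = 2·80 + 68; 80 = 1·68 + 12; 68 = 5·12 + 8; 12 = 1·8 + 4; 8 = 2·4 + 0 → gcd = 4; 28 = 4·7.
Back-substitution yields 228·(-27) + 308·(20) = 4, so one solution is x = -27·7 = -189, y = 20·7 = 140.
Solutions in x differ by 308/4 = 77; the one in [0, 77) is -189 mod 77 = 42.

42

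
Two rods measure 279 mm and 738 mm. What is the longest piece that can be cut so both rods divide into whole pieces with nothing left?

9

Euclid: 738 = 2·279 + 180; 279 = 1·180 + 99; 180 = 1·99 + 81; 99 = 1·81 + 18; 81 = 4·18 + 9; 18 = 2·9 + 0. Last nonzero remainder: 9.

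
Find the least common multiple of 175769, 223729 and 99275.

lcm(175769, 223729) = 175769·223729/gcd = 39324622601/11 = 3574965691
lcm(3574965691, 99275) = 3574965691·99275/gcd = 354904718974025/209 = 1698108703225

1698108703225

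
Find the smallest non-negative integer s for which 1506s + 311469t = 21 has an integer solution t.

Euclid: 311469 = 206·1506 + 1233; 1506 = 1·1233 + 273; 1233 = 4·273 + 141; 273 = 1·141 + 132; 141 = 1·132 + 9; 132 = 14·9 + 6; 9 = 1·6 + 3; 6 = 2·3 + 0 → gcd = 3; 21 = 3·7.
Back-substitution yields 1506·(-35366) + 311469·(171) = 3, so one solution is s = -35366·7 = -247562, t = 171·7 = 1197.
Solutions in s differ by 311469/3 = 103823; the one in [0, 103823) is -247562 mod 103823 = 63907.

63907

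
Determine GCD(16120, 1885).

65

Euclid: 16120 = 8·1885 + 1040; 1885 = 1·1040 + 845; 1040 = 1·845 + 195; 845 = 4·195 + 65; 195 = 3·65 + 0. Last nonzero remainder: 65.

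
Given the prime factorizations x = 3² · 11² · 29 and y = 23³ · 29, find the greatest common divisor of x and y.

min exponent per shared prime: 29 = 29

29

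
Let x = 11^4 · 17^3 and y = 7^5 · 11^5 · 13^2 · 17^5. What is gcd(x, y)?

71931233

min exponent per shared prime: 11^4 · 17^3 = 71931233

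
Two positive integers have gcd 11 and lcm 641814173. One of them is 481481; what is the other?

14663

a·b = gcd·lcm = 11·641814173 = 7059955903, so b = 7059955903/481481 = 14663.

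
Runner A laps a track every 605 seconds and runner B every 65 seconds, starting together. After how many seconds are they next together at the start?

gcd first: 605 = 9·65 + 20; 65 = 3·20 + 5; 20 = 4·5 + 0 → gcd = 5
lcm = 605·65/gcd = 39325/5 = 7865

7865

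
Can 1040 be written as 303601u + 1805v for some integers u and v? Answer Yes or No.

No

By Bézout, 303601u + 1805v = 1040 has integer solutions iff gcd(303601, 1805) | 1040.
Euclid: 303601 = 168·1805 + 361; 1805 = 5·361 + 0. gcd = 361; 1040 mod 361 = 318. No.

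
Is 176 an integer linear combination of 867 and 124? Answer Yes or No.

Yes

gcd(867, 124): 867 = 6·124 + 123; 124 = 1·123 + 1; 123 = 123·1 + 0 → 1
1 divides 176, so a solution exists.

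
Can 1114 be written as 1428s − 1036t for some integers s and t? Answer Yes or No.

No

By Bézout, 1428s − 1036t = 1114 has integer solutions iff gcd(1428, 1036) | 1114.
Euclid: 1428 = 1·1036 + 392; 1036 = 2·392 + 252; 392 = 1·252 + 140; 252 = 1·140 + 112; 140 = 1·112 + 28; 112 = 4·28 + 0. gcd = 28; 1114 mod 28 = 22. No.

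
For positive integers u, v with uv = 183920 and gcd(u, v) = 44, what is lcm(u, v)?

For any two positive integers, gcd × lcm equals their product. Hence lcm = 183920 / 44 = 4180.

4180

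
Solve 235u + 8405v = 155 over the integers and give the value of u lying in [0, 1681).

1324

Euclid: 8405 = 35·235 + 180; 235 = 1·180 + 55; 180 = 3·55 + 15; 55 = 3·15 + 10; 15 = 1·10 + 5; 10 = 2·5 + 0 → gcd = 5; 155 = 5·31.
Back-substitution yields 235·(-608) + 8405·(17) = 5, so one solution is u = -608·31 = -18848, v = 17·31 = 527.
Solutions in u differ by 8405/5 = 1681; the one in [0, 1681) is -18848 mod 1681 = 1324.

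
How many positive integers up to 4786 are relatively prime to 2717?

3805

Prime factors of 2717: 11, 13, 19. Count integers ≤ 4786 divisible by none of them.
By inclusion–exclusion: 4786 − ⌊4786/11⌋ − ⌊4786/13⌋ − ⌊4786/19⌋ + ⌊4786/143⌋ + ⌊4786/209⌋ + ⌊4786/247⌋ − ⌊4786/2717⌋ = 3805.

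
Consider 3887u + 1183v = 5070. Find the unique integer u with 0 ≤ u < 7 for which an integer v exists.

gcd(3887, 1183) = 169 (Euclid: 3887 = 3·1183 + 338; 1183 = 3·338 + 169; 338 = 2·169 + 0), and 169 | 5070.
Extended Euclid: 3887·(-3) + 1183·(10) = 169. Scale by 30: u₀ = -90.
General solution u = u₀ + 7t; reducing mod 7 gives u = 1 (and v = 1).

1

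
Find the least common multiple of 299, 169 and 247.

73853

299 = 13 · 23; 169 = 13²; 247 = 13 · 19
lcm takes max exponent of each prime: 13² · 19 · 23 = 73853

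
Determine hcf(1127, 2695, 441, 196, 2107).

1127 = 7² · 23; 2695 = 5 · 7² · 11; 441 = 3² · 7²; 196 = 2² · 7²; 2107 = 7² · 43
gcd takes min exponent of each prime: 7² = 49

49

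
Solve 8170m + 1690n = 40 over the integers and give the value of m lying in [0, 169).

Euclid: 8170 = 4·1690 + 1410; 1690 = 1·1410 + 280; 1410 = 5·280 + 10; 280 = 28·10 + 0 → gcd = 10; 40 = 10·4.
Back-substitution yields 8170·(6) + 1690·(-29) = 10, so one solution is m = 6·4 = 24, n = -29·4 = -116.
Solutions in m differ by 1690/10 = 169; the one in [0, 169) is 24 mod 169 = 24.

24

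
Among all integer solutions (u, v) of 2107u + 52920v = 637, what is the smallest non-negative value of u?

Euclid: 52920 = 25·2107 + 245; 2107 = 8·245 + 147; 245 = 1·147 + 98; 147 = 1·98 + 49; 98 = 2·49 + 0 → gcd = 49; 637 = 49·13.
Back-substitution yields 2107·(427) + 52920·(-17) = 49, so one solution is u = 427·13 = 5551, v = -17·13 = -221.
Solutions in u differ by 52920/49 = 1080; the one in [0, 1080) is 5551 mod 1080 = 151.

151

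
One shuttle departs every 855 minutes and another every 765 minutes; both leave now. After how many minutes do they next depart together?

855 = 3² · 5 · 19; 765 = 3² · 5 · 17
max exponents: 3² · 5 · 17 · 19 = 14535

14535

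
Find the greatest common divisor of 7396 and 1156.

7396 = 2² · 43²
1156 = 2² · 17²
Common: 2² = 4

4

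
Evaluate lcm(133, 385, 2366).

2472470

lcm(133, 385) = 133·385/gcd = 51205/7 = 7315
lcm(7315, 2366) = 7315·2366/gcd = 17307290/7 = 2472470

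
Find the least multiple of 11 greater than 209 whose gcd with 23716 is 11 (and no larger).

253

23716 = 11·2156. Any k with gcd(k, 23716) = 11 is a multiple of 11, say 11s, with s coprime to 2156.
Need s > 209/11, so s ≥ 20. First s ≥ 20 with gcd(s, 2156) = 1 is s = 23. Thus k = 11·23 = 253.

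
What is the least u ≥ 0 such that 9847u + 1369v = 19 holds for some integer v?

gcd(9847, 1369) = 1 (Euclid: 9847 = 7·1369 + 264; 1369 = 5·264 + 49; 264 = 5·49 + 19; 49 = 2·19 + 11; 19 = 1·11 + 8; 11 = 1·8 + 3; 8 = 2·3 + 2; 3 = 1·2 + 1; 2 = 2·1 + 0), and 1 | 19.
Extended Euclid: 9847·(-503) + 1369·(3618) = 1. Scale by 19: u₀ = -9557.
General solution u = u₀ + 1369t; reducing mod 1369 gives u = 26 (and v = -187).

26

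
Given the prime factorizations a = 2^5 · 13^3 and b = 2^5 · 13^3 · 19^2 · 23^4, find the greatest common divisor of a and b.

70304

min exponent per shared prime: 2^5 · 13^3 = 70304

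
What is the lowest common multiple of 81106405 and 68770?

1115537494370

81106405 = 5 · 17² · 37² · 41; 68770 = 2 · 5 · 13 · 23²
max exponents: 2 · 5 · 13 · 17² · 23² · 37² · 41 = 1115537494370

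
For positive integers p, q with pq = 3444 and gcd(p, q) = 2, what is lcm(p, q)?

1722

gcd·lcm = product, so lcm = 3444/2 = 1722.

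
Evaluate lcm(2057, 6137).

gcd first: 6137 = 2·2057 + 2023; 2057 = 1·2023 + 34; 2023 = 59·34 + 17; 34 = 2·17 + 0 → gcd = 17
lcm = 2057·6137/gcd = 12623809/17 = 742577

742577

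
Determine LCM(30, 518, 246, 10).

30 = 2 · 3 · 5; 518 = 2 · 7 · 37; 246 = 2 · 3 · 41; 10 = 2 · 5
lcm takes max exponent of each prime: 2 · 3 · 5 · 7 · 37 · 41 = 318570

318570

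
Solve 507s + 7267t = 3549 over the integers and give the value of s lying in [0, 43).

7

gcd(507, 7267) = 169 (Euclid: 7267 = 14·507 + 169; 507 = 3·169 + 0), and 169 | 3549.
Extended Euclid: 507·(-14) + 7267·(1) = 169. Scale by 21: s₀ = -294.
General solution s = s₀ + 43k; reducing mod 43 gives s = 7 (and t = 0).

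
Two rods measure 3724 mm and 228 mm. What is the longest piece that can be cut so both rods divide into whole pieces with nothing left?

76

Euclid: 3724 = 16·228 + 76; 228 = 3·76 + 0. Last nonzero remainder: 76.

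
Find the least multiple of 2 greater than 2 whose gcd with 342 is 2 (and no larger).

gcd(k, 342) = 2 forces 2 | k; write k = 2s. Then gcd(2s, 2·171) = 2·gcd(s, 171), so need gcd(s, 171) = 1.
2s > 2 gives s ≥ 2. The least s ≥ 2 coprime to 171 is 2, so k = 2·2 = 4.

4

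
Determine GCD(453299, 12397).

Euclid: 453299 = 36·12397 + 7007; 12397 = 1·7007 + 5390; 7007 = 1·5390 + 1617; 5390 = 3·1617 + 539; 1617 = 3·539 + 0. Last nonzero remainder: 539.

539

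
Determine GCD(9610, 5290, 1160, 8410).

gcd(9610, 5290): 9610 = 1·5290 + 4320; 5290 = 1·4320 + 970; 4320 = 4·970 + 440; 970 = 2·440 + 90; 440 = 4·90 + 80; 90 = 1·80 + 10; 80 = 8·10 + 0 → 10
gcd(10, 1160): 1160 = 116·10 + 0 → 10
gcd(10, 8410): 8410 = 841·10 + 0 → 10

10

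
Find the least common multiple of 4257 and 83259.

4257 = 3² · 11 · 43; 83259 = 3² · 11 · 29²
max exponents: 3² · 11 · 29² · 43 = 3580137

3580137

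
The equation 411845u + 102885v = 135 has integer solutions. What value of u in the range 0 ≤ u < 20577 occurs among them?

Reduce mod 102885: 411845u ≡ 135 (mod 102885). With g = gcd(411845, 102885) = 5 dividing 135, divide through: 82369u ≡ 27 (mod 20577).
Since gcd(82369, 20577) = 1, u ≡ 27·(82369)⁻¹ ≡ 6747 (mod 20577). Smallest non-negative: 6747.

6747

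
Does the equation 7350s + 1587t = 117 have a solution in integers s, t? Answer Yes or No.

gcd(7350, 1587): 7350 = 4·1587 + 1002; 1587 = 1·1002 + 585; 1002 = 1·585 + 417; 585 = 1·417 + 168; 417 = 2·168 + 81; 168 = 2·81 + 6; 81 = 13·6 + 3; 6 = 2·3 + 0 → 3
3 divides 117, so a solution exists.

Yes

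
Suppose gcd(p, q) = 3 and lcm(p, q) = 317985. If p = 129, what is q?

7395

Using pq = gcd(p,q)·lcm(p,q) = 3·317985 = 953955, we get q = 953955/129 = 7395.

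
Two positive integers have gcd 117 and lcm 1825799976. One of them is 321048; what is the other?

u·v = gcd·lcm = 117·1825799976 = 213618597192, so v = 213618597192/321048 = 665379.

665379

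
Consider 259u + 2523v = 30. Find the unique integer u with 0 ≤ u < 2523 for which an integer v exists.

Euclid: 2523 = 9·259 + 192; 259 = 1·192 + 67; 192 = 2·67 + 58; 67 = 1·58 + 9; 58 = 6·9 + 4; 9 = 2·4 + 1; 4 = 4·1 + 0 → gcd = 1; 30 = 1·30.
Back-substitution yields 259·(565) + 2523·(-58) = 1, so one solution is u = 565·30 = 16950, v = -58·30 = -1740.
Solutions in u differ by 2523/1 = 2523; the one in [0, 2523) is 16950 mod 2523 = 1812.

1812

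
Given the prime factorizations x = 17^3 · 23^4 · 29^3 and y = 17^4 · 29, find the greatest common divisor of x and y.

min exponent per shared prime: 17^3 · 29 = 142477

142477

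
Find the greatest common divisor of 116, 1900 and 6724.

gcd(116, 1900): 1900 = 16·116 + 44; 116 = 2·44 + 28; 44 = 1·28 + 16; 28 = 1·16 + 12; 16 = 1·12 + 4; 12 = 3·4 + 0 → 4
gcd(4, 6724): 6724 = 1681·4 + 0 → 4

4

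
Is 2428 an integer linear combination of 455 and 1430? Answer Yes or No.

gcd(455, 1430): 1430 = 3·455 + 65; 455 = 7·65 + 0 → 65
65 does not divide 2428, so a solution does not exist.

No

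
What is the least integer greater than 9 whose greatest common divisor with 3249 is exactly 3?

12

3249 = 3·1083. Any x with gcd(x, 3249) = 3 is a multiple of 3, say 3s, with s coprime to 1083.
Need s > 9/3, so s ≥ 4. First s ≥ 4 with gcd(s, 1083) = 1 is s = 4. Thus x = 3·4 = 12.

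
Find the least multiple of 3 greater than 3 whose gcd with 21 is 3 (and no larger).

6

gcd(k, 21) = 3 forces 3 | k; write k = 3s. Then gcd(3s, 3·7) = 3·gcd(s, 7), so need gcd(s, 7) = 1.
3s > 3 gives s ≥ 2. The least s ≥ 2 coprime to 7 is 2, so k = 3·2 = 6.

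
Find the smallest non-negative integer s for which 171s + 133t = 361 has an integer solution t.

6

gcd(171, 133) = 19 (Euclid: 171 = 1·133 + 38; 133 = 3·38 + 19; 38 = 2·19 + 0), and 19 | 361.
Extended Euclid: 171·(-3) + 133·(4) = 19. Scale by 19: s₀ = -57.
General solution s = s₀ + 7k; reducing mod 7 gives s = 6 (and t = -5).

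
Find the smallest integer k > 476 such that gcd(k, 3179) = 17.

493

gcd(k, 3179) = 17 forces 17 | k; write k = 17s. Then gcd(17s, 17·187) = 17·gcd(s, 187), so need gcd(s, 187) = 1.
17s > 476 gives s ≥ 29. The least s ≥ 29 coprime to 187 is 29, so k = 17·29 = 493.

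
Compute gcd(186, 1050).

6

Euclid: 1050 = 5·186 + 120; 186 = 1·120 + 66; 120 = 1·66 + 54; 66 = 1·54 + 12; 54 = 4·12 + 6; 12 = 2·6 + 0. Last nonzero remainder: 6.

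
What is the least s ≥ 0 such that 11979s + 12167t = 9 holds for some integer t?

10549

Reduce mod 12167: 11979s ≡ 9 (mod 12167). With g = gcd(11979, 12167) = 1 dividing 9, divide through: 11979s ≡ 9 (mod 12167).
Since gcd(11979, 12167) = 1, s ≡ 9·(11979)⁻¹ ≡ 10549 (mod 12167). Smallest non-negative: 10549.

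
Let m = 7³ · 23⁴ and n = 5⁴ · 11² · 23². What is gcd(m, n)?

529

min exponent per shared prime: 23² = 529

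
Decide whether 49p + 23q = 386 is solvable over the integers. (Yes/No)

Yes

By Bézout, 49p + 23q = 386 has integer solutions iff gcd(49, 23) | 386.
Euclid: 49 = 2·23 + 3; 23 = 7·3 + 2; 3 = 1·2 + 1; 2 = 2·1 + 0. gcd = 1; 386 mod 1 = 0. Yes.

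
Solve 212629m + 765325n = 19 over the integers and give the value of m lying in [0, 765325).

Euclid: 765325 = 3·212629 + 127438; 212629 = 1·127438 + 85191; 127438 = 1·85191 + 42247; 85191 = 2·42247 + 697; 42247 = 60·697 + 427; 697 = 1·427 + 270; 427 = 1·270 + 157; 270 = 1·157 + 113; 157 = 1·113 + 44; 113 = 2·44 + 25; 44 = 1·25 + 19; 25 = 1·19 + 6; 19 = 3·6 + 1; 6 = 6·1 + 0 → gcd = 1; 19 = 1·19.
Back-substitution yields 212629·(-121881) + 765325·(33862) = 1, so one solution is m = -121881·19 = -2315739, n = 33862·19 = 643378.
Solutions in m differ by 765325/1 = 765325; the one in [0, 765325) is -2315739 mod 765325 = 745561.

745561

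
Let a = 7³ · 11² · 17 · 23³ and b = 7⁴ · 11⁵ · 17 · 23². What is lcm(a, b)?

max exponent per prime: 7⁴ · 11⁵ · 17 · 23³ = 79981218321389

79981218321389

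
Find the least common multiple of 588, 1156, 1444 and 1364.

20918799132

588 = 2² · 3 · 7²; 1156 = 2² · 17²; 1444 = 2² · 19²; 1364 = 2² · 11 · 31
lcm takes max exponent of each prime: 2² · 3 · 7² · 11 · 17² · 19² · 31 = 20918799132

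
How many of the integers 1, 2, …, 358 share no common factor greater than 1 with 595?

232

Prime factors of 595: 5, 7, 17. Count integers ≤ 358 divisible by none of them.
By inclusion–exclusion: 358 − ⌊358/5⌋ − ⌊358/7⌋ − ⌊358/17⌋ + ⌊358/35⌋ + ⌊358/85⌋ + ⌊358/119⌋ − ⌊358/595⌋ = 232.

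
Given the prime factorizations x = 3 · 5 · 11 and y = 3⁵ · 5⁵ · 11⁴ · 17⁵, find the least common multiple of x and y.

max exponent per prime: 3⁵ · 5⁵ · 11⁴ · 17⁵ = 15785983437159375

15785983437159375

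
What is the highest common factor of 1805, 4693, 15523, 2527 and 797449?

361

1805 = 5 · 19²; 4693 = 13 · 19²; 15523 = 19² · 43; 2527 = 7 · 19²; 797449 = 19² · 47²
gcd takes min exponent of each prime: 19² = 361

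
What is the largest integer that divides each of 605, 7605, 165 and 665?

605 = 5 · 11²; 7605 = 3² · 5 · 13²; 165 = 3 · 5 · 11; 665 = 5 · 7 · 19
gcd takes min exponent of each prime: 5 = 5

5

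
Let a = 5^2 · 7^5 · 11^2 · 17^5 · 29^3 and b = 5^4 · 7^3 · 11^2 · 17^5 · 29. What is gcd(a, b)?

min exponent per shared prime: 5^2 · 7^3 · 11^2 · 17^5 · 29 = 42723035676475

42723035676475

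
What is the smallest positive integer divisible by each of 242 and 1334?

161414

242 = 2 · 11²; 1334 = 2 · 23 · 29
max exponents: 2 · 11² · 23 · 29 = 161414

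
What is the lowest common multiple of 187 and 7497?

187 = 11 · 17; 7497 = 3² · 7² · 17
max exponents: 3² · 7² · 11 · 17 = 82467

82467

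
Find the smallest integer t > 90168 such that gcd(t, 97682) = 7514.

105196

gcd(t, 97682) = 7514 forces 7514 | t; write t = 7514s. Then gcd(7514s, 7514·13) = 7514·gcd(s, 13), so need gcd(s, 13) = 1.
7514s > 90168 gives s ≥ 13. The least s ≥ 13 coprime to 13 is 14, so t = 7514·14 = 105196.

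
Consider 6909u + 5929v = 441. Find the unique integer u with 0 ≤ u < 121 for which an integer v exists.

67

gcd(6909, 5929) = 49 (Euclid: 6909 = 1·5929 + 980; 5929 = 6·980 + 49; 980 = 20·49 + 0), and 49 | 441.
Extended Euclid: 6909·(-6) + 5929·(7) = 49. Scale by 9: u₀ = -54.
General solution u = u₀ + 121t; reducing mod 121 gives u = 67 (and v = -78).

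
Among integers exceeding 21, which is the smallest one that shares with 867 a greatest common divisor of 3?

Multiples of 3 above 21: 3·8, 3·9, … . Need the cofactor coprime to 867/3 = 289.
Checking s = 8, 9, … the first with gcd(s, 289) = 1 is s = 8, giving 24.

24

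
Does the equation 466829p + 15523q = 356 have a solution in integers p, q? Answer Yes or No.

gcd(466829, 15523): 466829 = 30·15523 + 1139; 15523 = 13·1139 + 716; 1139 = 1·716 + 423; 716 = 1·423 + 293; 423 = 1·293 + 130; 293 = 2·130 + 33; 130 = 3·33 + 31; 33 = 1·31 + 2; 31 = 15·2 + 1; 2 = 2·1 + 0 → 1
1 divides 356, so a solution exists.

Yes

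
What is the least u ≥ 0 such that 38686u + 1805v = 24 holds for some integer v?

1114

Euclid: 38686 = 21·1805 + 781; 1805 = 2·781 + 243; 781 = 3·243 + 52; 243 = 4·52 + 35; 52 = 1·35 + 17; 35 = 2·17 + 1; 17 = 17·1 + 0 → gcd = 1; 24 = 1·24.
Back-substitution yields 38686·(-104) + 1805·(2229) = 1, so one solution is u = -104·24 = -2496, v = 2229·24 = 53496.
Solutions in u differ by 1805/1 = 1805; the one in [0, 1805) is -2496 mod 1805 = 1114.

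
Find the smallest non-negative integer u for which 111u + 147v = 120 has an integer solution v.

Euclid: 147 = 1·111 + 36; 111 = 3·36 + 3; 36 = 12·3 + 0 → gcd = 3; 120 = 3·40.
Back-substitution yields 111·(4) + 147·(-3) = 3, so one solution is u = 4·40 = 160, v = -3·40 = -120.
Solutions in u differ by 147/3 = 49; the one in [0, 49) is 160 mod 49 = 13.

13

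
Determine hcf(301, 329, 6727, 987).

gcd(301, 329): 329 = 1·301 + 28; 301 = 10·28 + 21; 28 = 1·21 + 7; 21 = 3·7 + 0 → 7
gcd(7, 6727): 6727 = 961·7 + 0 → 7
gcd(7, 987): 987 = 141·7 + 0 → 7

7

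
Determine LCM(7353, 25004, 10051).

7353 = 3² · 19 · 43; 25004 = 2² · 7 · 19 · 47; 10051 = 19 · 23²
lcm takes max exponent of each prime: 2² · 3² · 7 · 19 · 23² · 43 · 47 = 5118893892

5118893892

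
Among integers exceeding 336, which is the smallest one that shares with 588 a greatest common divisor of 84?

420

588 = 84·7. Any k with gcd(k, 588) = 84 is a multiple of 84, say 84s, with s coprime to 7.
Need s > 336/84, so s ≥ 5. First s ≥ 5 with gcd(s, 7) = 1 is s = 5. Thus k = 84·5 = 420.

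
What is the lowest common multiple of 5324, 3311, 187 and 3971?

9834689788

5324 = 2² · 11³; 3311 = 7 · 11 · 43; 187 = 11 · 17; 3971 = 11 · 19²
lcm takes max exponent of each prime: 2² · 7 · 11³ · 17 · 19² · 43 = 9834689788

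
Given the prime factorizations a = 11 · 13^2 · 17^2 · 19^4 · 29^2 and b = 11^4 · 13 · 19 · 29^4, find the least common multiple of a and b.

max exponent per prime: 11^4 · 13^2 · 17^2 · 19^4 · 29^4 = 65911574073717224281

65911574073717224281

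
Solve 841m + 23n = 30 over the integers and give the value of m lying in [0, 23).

gcd(841, 23) = 1 (Euclid: 841 = 36·23 + 13; 23 = 1·13 + 10; 13 = 1·10 + 3; 10 = 3·3 + 1; 3 = 3·1 + 0), and 1 | 30.
Extended Euclid: 841·(-7) + 23·(256) = 1. Scale by 30: m₀ = -210.
General solution m = m₀ + 23t; reducing mod 23 gives m = 20 (and n = -730).

20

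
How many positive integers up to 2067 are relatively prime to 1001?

Prime factors of 1001: 7, 11, 13. Count integers ≤ 2067 divisible by none of them.
By inclusion–exclusion: 2067 − ⌊2067/7⌋ − ⌊2067/11⌋ − ⌊2067/13⌋ + ⌊2067/77⌋ + ⌊2067/91⌋ + ⌊2067/143⌋ − ⌊2067/1001⌋ = 1486.

1486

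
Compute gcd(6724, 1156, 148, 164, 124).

4

6724 = 2² · 41²; 1156 = 2² · 17²; 148 = 2² · 37; 164 = 2² · 41; 124 = 2² · 31
gcd takes min exponent of each prime: 2² = 4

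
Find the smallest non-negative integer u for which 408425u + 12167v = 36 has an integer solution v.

5677

gcd(408425, 12167) = 1 (Euclid: 408425 = 33·12167 + 6914; 12167 = 1·6914 + 5253; 6914 = 1·5253 + 1661; 5253 = 3·1661 + 270; 1661 = 6·270 + 41; 270 = 6·41 + 24; 41 = 1·24 + 17; 24 = 1·17 + 7; 17 = 2·7 + 3; 7 = 2·3 + 1; 3 = 3·1 + 0), and 1 | 36.
Extended Euclid: 408425·(-3560) + 12167·(119503) = 1. Scale by 36: u₀ = -128160.
General solution u = u₀ + 12167t; reducing mod 12167 gives u = 5677 (and v = -190567).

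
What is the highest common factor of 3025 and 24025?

25

3025 = 5² · 11²
24025 = 5² · 31²
Common: 5² = 25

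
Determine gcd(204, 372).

Euclid: 372 = 1·204 + 168; 204 = 1·168 + 36; 168 = 4·36 + 24; 36 = 1·24 + 12; 24 = 2·12 + 0. Last nonzero remainder: 12.

12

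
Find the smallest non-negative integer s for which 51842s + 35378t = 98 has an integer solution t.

Euclid: 51842 = 1·35378 + 16464; 35378 = 2·16464 + 2450; 16464 = 6·2450 + 1764; 2450 = 1·1764 + 686; 1764 = 2·686 + 392; 686 = 1·392 + 294; 392 = 1·294 + 98; 294 = 3·98 + 0 → gcd = 98; 98 = 98·1.
Back-substitution yields 51842·(101) + 35378·(-148) = 98, so one solution is s = 101·1 = 101, t = -148·1 = -148.
Solutions in s differ by 35378/98 = 361; the one in [0, 361) is 101 mod 361 = 101.

101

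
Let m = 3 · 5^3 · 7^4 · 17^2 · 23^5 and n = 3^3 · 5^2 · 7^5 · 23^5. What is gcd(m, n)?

min exponent per shared prime: 3 · 5^2 · 7^4 · 23^5 = 1159024465725

1159024465725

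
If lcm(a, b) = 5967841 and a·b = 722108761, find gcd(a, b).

gcd·lcm = product, so gcd = 722108761/5967841 = 121.

121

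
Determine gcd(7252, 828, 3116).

4

gcd(7252, 828): 7252 = 8·828 + 628; 828 = 1·628 + 200; 628 = 3·200 + 28; 200 = 7·28 + 4; 28 = 7·4 + 0 → 4
gcd(4, 3116): 3116 = 779·4 + 0 → 4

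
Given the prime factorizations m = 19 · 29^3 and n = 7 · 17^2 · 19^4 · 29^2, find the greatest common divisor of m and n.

15979

min exponent per shared prime: 19 · 29^2 = 15979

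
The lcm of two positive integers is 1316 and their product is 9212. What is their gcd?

7

gcd·lcm = product, so gcd = 9212/1316 = 7.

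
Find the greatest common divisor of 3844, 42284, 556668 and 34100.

3844 = 2² · 31²; 42284 = 2² · 11 · 31²; 556668 = 2² · 3² · 7 · 47²; 34100 = 2² · 5² · 11 · 31
gcd takes min exponent of each prime: 2² = 4

4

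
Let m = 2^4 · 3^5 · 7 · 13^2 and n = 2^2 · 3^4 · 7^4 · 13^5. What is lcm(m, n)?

3466052828784

max exponent per prime: 2^4 · 3^5 · 7^4 · 13^5 = 3466052828784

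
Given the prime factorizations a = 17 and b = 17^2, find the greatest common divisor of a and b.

17

min exponent per shared prime: 17 = 17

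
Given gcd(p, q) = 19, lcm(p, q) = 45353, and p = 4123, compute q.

209

p·q = gcd·lcm = 19·45353 = 861707, so q = 861707/4123 = 209.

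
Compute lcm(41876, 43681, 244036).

856322324

lcm(41876, 43681) = 41876·43681/gcd = 1829185556/361 = 5066996
lcm(5066996, 244036) = 5066996·244036/gcd = 1236529435856/1444 = 856322324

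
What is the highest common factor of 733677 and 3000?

3

733677 = 3 · 7³ · 23 · 31
3000 = 2³ · 3 · 5³
Common: 3 = 3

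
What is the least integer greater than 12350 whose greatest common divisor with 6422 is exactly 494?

gcd(m, 6422) = 494 forces 494 | m; write m = 494s. Then gcd(494s, 494·13) = 494·gcd(s, 13), so need gcd(s, 13) = 1.
494s > 12350 gives s ≥ 26. The least s ≥ 26 coprime to 13 is 27, so m = 494·27 = 13338.

13338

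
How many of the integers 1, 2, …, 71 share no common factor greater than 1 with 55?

55 = 5·11. Inclusion–exclusion on these primes:
71 − ⌊71/5⌋ − ⌊71/11⌋ + ⌊71/55⌋ = 52

52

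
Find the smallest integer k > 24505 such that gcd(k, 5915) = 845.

Multiples of 845 above 24505: 845·30, 845·31, … . Need the cofactor coprime to 5915/845 = 7.
Checking s = 30, 31, … the first with gcd(s, 7) = 1 is s = 30, giving 25350.

25350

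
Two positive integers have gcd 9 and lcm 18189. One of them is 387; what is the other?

423

Using uv = gcd(u,v)·lcm(u,v) = 9·18189 = 163701, we get v = 163701/387 = 423.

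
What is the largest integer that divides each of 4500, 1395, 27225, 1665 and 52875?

45

gcd(4500, 1395): 4500 = 3·1395 + 315; 1395 = 4·315 + 135; 315 = 2·135 + 45; 135 = 3·45 + 0 → 45
gcd(45, 27225): 27225 = 605·45 + 0 → 45
gcd(45, 1665): 1665 = 37·45 + 0 → 45
gcd(45, 52875): 52875 = 1175·45 + 0 → 45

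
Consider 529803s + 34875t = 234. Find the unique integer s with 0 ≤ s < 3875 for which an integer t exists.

Reduce mod 34875: 529803s ≡ 234 (mod 34875). With g = gcd(529803, 34875) = 9 dividing 234, divide through: 58867s ≡ 26 (mod 3875).
Since gcd(58867, 3875) = 1, s ≡ 26·(58867)⁻¹ ≡ 2653 (mod 3875). Smallest non-negative: 2653.

2653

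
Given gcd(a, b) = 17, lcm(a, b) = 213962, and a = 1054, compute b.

3451

Using ab = gcd(a,b)·lcm(a,b) = 17·213962 = 3637354, we get b = 3637354/1054 = 3451.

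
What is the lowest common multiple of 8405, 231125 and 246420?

19147875124500

8405 = 5 · 41²; 231125 = 5³ · 43²; 246420 = 2² · 3² · 5 · 37²
lcm takes max exponent of each prime: 2² · 3² · 5³ · 37² · 41² · 43² = 19147875124500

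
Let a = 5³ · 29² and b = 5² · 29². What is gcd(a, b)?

min exponent per shared prime: 5² · 29² = 21025

21025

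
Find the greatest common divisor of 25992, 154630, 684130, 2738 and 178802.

2

25992 = 2³ · 3² · 19²; 154630 = 2 · 5 · 7 · 47²; 684130 = 2 · 5 · 37 · 43²; 2738 = 2 · 37²; 178802 = 2 · 13² · 23²
gcd takes min exponent of each prime: 2 = 2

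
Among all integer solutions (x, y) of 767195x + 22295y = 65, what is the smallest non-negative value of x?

Euclid: 767195 = 34·22295 + 9165; 22295 = 2·9165 + 3965; 9165 = 2·3965 + 1235; 3965 = 3·1235 + 260; 1235 = 4·260 + 195; 260 = 1·195 + 65; 195 = 3·65 + 0 → gcd = 65; 65 = 65·1.
Back-substitution yields 767195·(-90) + 22295·(3097) = 65, so one solution is x = -90·1 = -90, y = 3097·1 = 3097.
Solutions in x differ by 22295/65 = 343; the one in [0, 343) is -90 mod 343 = 253.

253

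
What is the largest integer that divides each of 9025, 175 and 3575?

25

gcd(9025, 175): 9025 = 51·175 + 100; 175 = 1·100 + 75; 100 = 1·75 + 25; 75 = 3·25 + 0 → 25
gcd(25, 3575): 3575 = 143·25 + 0 → 25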